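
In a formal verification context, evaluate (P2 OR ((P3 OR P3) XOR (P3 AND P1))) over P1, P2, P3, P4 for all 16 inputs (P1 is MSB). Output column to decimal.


Formula: (P2 OR ((P3 OR P3) XOR (P3 AND P1))) over P1, P2, P3, P4 (16 rows)
Evaluate each row (bits = P1,P2,P3,P4, MSB first):
  row 0 [0000]: (0 OR ((0 OR 0) XOR (0 AND 0))) -> 0
  row 1 [0001]: (0 OR ((0 OR 0) XOR (0 AND 0))) -> 0
  row 2 [0010]: (0 OR ((1 OR 1) XOR (1 AND 0))) -> 1
  row 3 [0011]: (0 OR ((1 OR 1) XOR (1 AND 0))) -> 1
  row 4 [0100]: (1 OR ((0 OR 0) XOR (0 AND 0))) -> 1
  row 5 [0101]: (1 OR ((0 OR 0) XOR (0 AND 0))) -> 1
  row 6 [0110]: (1 OR ((1 OR 1) XOR (1 AND 0))) -> 1
  row 7 [0111]: (1 OR ((1 OR 1) XOR (1 AND 0))) -> 1
  row 8 [1000]: (0 OR ((0 OR 0) XOR (0 AND 1))) -> 0
  row 9 [1001]: (0 OR ((0 OR 0) XOR (0 AND 1))) -> 0
  row 10 [1010]: (0 OR ((1 OR 1) XOR (1 AND 1))) -> 0
  row 11 [1011]: (0 OR ((1 OR 1) XOR (1 AND 1))) -> 0
  row 12 [1100]: (1 OR ((0 OR 0) XOR (0 AND 1))) -> 1
  row 13 [1101]: (1 OR ((0 OR 0) XOR (0 AND 1))) -> 1
  row 14 [1110]: (1 OR ((1 OR 1) XOR (1 AND 1))) -> 1
  row 15 [1111]: (1 OR ((1 OR 1) XOR (1 AND 1))) -> 1
Full result column, 4 rows per line (P1,P2 fixed per line; P3,P4 runs 00..11 left to right):
  rows 0-3 [P1,P2=00]: 0011  = hex 3
  rows 4-7 [P1,P2=01]: 1111  = hex F
  rows 8-11 [P1,P2=10]: 0000  = hex 0
  rows 12-15 [P1,P2=11]: 1111  = hex F
Output column (row 0 .. row 15) = 0011111100001111
Output column grouped in 4s = 0011 1111 0000 1111 = 0x3F0F
Convert to decimal digit by digit (value = value*16 + digit):
  3 -> 3
  3*16 + 15 (F) = 63
  63*16 + 0 = 1008
  1008*16 + 15 (F) = 16143
Decimal = 16143

16143


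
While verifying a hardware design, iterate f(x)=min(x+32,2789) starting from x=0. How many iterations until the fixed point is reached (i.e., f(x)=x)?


Step 1: x=0, cap=2789, increment=32
Step 2: x grows by 32 each step until capped at 2789; fixed point is x=2789
Step 3: iterations = ceil(2789/32) = 88

88


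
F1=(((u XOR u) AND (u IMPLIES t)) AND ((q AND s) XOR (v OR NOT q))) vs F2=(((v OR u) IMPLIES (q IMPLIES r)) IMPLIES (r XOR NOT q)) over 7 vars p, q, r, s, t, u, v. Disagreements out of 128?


F1 = (((u XOR u) AND (u IMPLIES t)) AND ((q AND s) XOR (v OR NOT q)))
F2 = (((v OR u) IMPLIES (q IMPLIES r)) IMPLIES (r XOR NOT q))
Evaluate both on each of 128 rows (bits = p,q,r,s,t,u,v):
  row 0 [0000000]: F1=0 F2=1 (differ) -> 1
  row 1 [0000001]: F1=0 F2=1 (differ) -> 1
  row 2 [0000010]: F1=0 F2=1 (differ) -> 1
  row 3 [0000011]: F1=0 F2=1 (differ) -> 1
  row 4 [0000100]: F1=0 F2=1 (differ) -> 1
  (every remaining row is evaluated the same way; all 128 results are listed next)
Full result column, 8 rows per line (p,q,r,s fixed per line; t,u,v runs 000..111 left to right):
  rows 0-7 [p,q,r,s=0000]: 11111111  (ones: 8)
  rows 8-15 [p,q,r,s=0001]: 11111111  (ones: 8)
  rows 16-23 [p,q,r,s=0010]: 00000000  (ones: 0)
  rows 24-31 [p,q,r,s=0011]: 00000000  (ones: 0)
  rows 32-39 [p,q,r,s=0100]: 01110111  (ones: 6)
  rows 40-47 [p,q,r,s=0101]: 01110111  (ones: 6)
  rows 48-55 [p,q,r,s=0110]: 11111111  (ones: 8)
  rows 56-63 [p,q,r,s=0111]: 11111111  (ones: 8)
  rows 64-71 [p,q,r,s=1000]: 11111111  (ones: 8)
  rows 72-79 [p,q,r,s=1001]: 11111111  (ones: 8)
  rows 80-87 [p,q,r,s=1010]: 00000000  (ones: 0)
  rows 88-95 [p,q,r,s=1011]: 00000000  (ones: 0)
  rows 96-103 [p,q,r,s=1100]: 01110111  (ones: 6)
  rows 104-111 [p,q,r,s=1101]: 01110111  (ones: 6)
  rows 112-119 [p,q,r,s=1110]: 11111111  (ones: 8)
  rows 120-127 [p,q,r,s=1111]: 11111111  (ones: 8)
Disagreements = 8+8+0+0+6+6+8+8+8+8+0+0+6+6+8+8 = 88

88


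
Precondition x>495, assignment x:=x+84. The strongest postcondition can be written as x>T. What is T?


Formula: sp(P, x:=E) = exists old_x. (x = E[old_x/x]) AND P[old_x/x] (old_x is the value of x before the assignment; eliminate old_x by solving x = E[old_x/x] for old_x)
Step 1: Precondition P: x>495, i.e. old_x > 495
Step 2: Assignment gives x = old_x + 84, so old_x = x - 84
Step 3: Substitute into P: x - 84 > 495
Step 4: Simplify: x > 495+84 = 579

579


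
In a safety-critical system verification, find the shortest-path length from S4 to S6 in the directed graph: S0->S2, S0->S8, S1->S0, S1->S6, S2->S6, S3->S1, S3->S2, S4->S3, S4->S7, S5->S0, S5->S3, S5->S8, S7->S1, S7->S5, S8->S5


BFS layer-by-layer from S4:
  dist 0: {S4}
  dist 1: {S3, S7}
  dist 2: {S1, S2, S5}
  dist 3: {S0, S6, S8}
  -> S6 reached at distance 3
Shortest path length = 3

3


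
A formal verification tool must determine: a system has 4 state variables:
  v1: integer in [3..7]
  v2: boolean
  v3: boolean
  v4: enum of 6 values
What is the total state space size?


State space = product of domain sizes of all variables.
Domain sizes:
  v1 (integer in [3..7]): 5
  v2 (boolean): 2
  v3 (boolean): 2
  v4 (enum of 6 values): 6
Product = 5 * 2 * 2 * 6 = 120

120


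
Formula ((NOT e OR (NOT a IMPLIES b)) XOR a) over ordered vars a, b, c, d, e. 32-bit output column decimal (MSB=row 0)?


Formula: ((NOT e OR (NOT a IMPLIES b)) XOR a) over a, b, c, d, e (32 rows)
Evaluate each row (bits = a,b,c,d,e, MSB first):
  row 0 [00000]: ((NOT 0 OR (NOT 0 IMPLIES 0)) XOR 0) -> 1
  row 1 [00001]: ((NOT 1 OR (NOT 0 IMPLIES 0)) XOR 0) -> 0
  row 2 [00010]: ((NOT 0 OR (NOT 0 IMPLIES 0)) XOR 0) -> 1
  row 3 [00011]: ((NOT 1 OR (NOT 0 IMPLIES 0)) XOR 0) -> 0
  row 4 [00100]: ((NOT 0 OR (NOT 0 IMPLIES 0)) XOR 0) -> 1
  row 5 [00101]: ((NOT 1 OR (NOT 0 IMPLIES 0)) XOR 0) -> 0
  row 6 [00110]: ((NOT 0 OR (NOT 0 IMPLIES 0)) XOR 0) -> 1
  row 7 [00111]: ((NOT 1 OR (NOT 0 IMPLIES 0)) XOR 0) -> 0
  row 8 [01000]: ((NOT 0 OR (NOT 0 IMPLIES 1)) XOR 0) -> 1
  row 9 [01001]: ((NOT 1 OR (NOT 0 IMPLIES 1)) XOR 0) -> 1
  row 10 [01010]: ((NOT 0 OR (NOT 0 IMPLIES 1)) XOR 0) -> 1
  row 11 [01011]: ((NOT 1 OR (NOT 0 IMPLIES 1)) XOR 0) -> 1
  row 12 [01100]: ((NOT 0 OR (NOT 0 IMPLIES 1)) XOR 0) -> 1
  row 13 [01101]: ((NOT 1 OR (NOT 0 IMPLIES 1)) XOR 0) -> 1
  row 14 [01110]: ((NOT 0 OR (NOT 0 IMPLIES 1)) XOR 0) -> 1
  row 15 [01111]: ((NOT 1 OR (NOT 0 IMPLIES 1)) XOR 0) -> 1
  row 16 [10000]: ((NOT 0 OR (NOT 1 IMPLIES 0)) XOR 1) -> 0
  row 17 [10001]: ((NOT 1 OR (NOT 1 IMPLIES 0)) XOR 1) -> 0
  row 18 [10010]: ((NOT 0 OR (NOT 1 IMPLIES 0)) XOR 1) -> 0
  row 19 [10011]: ((NOT 1 OR (NOT 1 IMPLIES 0)) XOR 1) -> 0
  row 20 [10100]: ((NOT 0 OR (NOT 1 IMPLIES 0)) XOR 1) -> 0
  row 21 [10101]: ((NOT 1 OR (NOT 1 IMPLIES 0)) XOR 1) -> 0
  row 22 [10110]: ((NOT 0 OR (NOT 1 IMPLIES 0)) XOR 1) -> 0
  row 23 [10111]: ((NOT 1 OR (NOT 1 IMPLIES 0)) XOR 1) -> 0
  row 24 [11000]: ((NOT 0 OR (NOT 1 IMPLIES 1)) XOR 1) -> 0
  row 25 [11001]: ((NOT 1 OR (NOT 1 IMPLIES 1)) XOR 1) -> 0
  row 26 [11010]: ((NOT 0 OR (NOT 1 IMPLIES 1)) XOR 1) -> 0
  row 27 [11011]: ((NOT 1 OR (NOT 1 IMPLIES 1)) XOR 1) -> 0
  row 28 [11100]: ((NOT 0 OR (NOT 1 IMPLIES 1)) XOR 1) -> 0
  row 29 [11101]: ((NOT 1 OR (NOT 1 IMPLIES 1)) XOR 1) -> 0
  row 30 [11110]: ((NOT 0 OR (NOT 1 IMPLIES 1)) XOR 1) -> 0
  row 31 [11111]: ((NOT 1 OR (NOT 1 IMPLIES 1)) XOR 1) -> 0
Full result column, 4 rows per line (a,b,c fixed per line; d,e runs 00..11 left to right):
  rows 0-3 [a,b,c=000]: 1010  = hex A
  rows 4-7 [a,b,c=001]: 1010  = hex A
  rows 8-11 [a,b,c=010]: 1111  = hex F
  rows 12-15 [a,b,c=011]: 1111  = hex F
  rows 16-19 [a,b,c=100]: 0000  = hex 0
  rows 20-23 [a,b,c=101]: 0000  = hex 0
  rows 24-27 [a,b,c=110]: 0000  = hex 0
  rows 28-31 [a,b,c=111]: 0000  = hex 0
Output column (row 0 .. row 31) = 10101010111111110000000000000000
Output column grouped in 4s = 1010 1010 1111 1111 0000 0000 0000 0000 = 0xAAFF0000
Convert to decimal digit by digit (value = value*16 + digit):
  A -> 10
  10*16 + 10 (A) = 170
  170*16 + 15 (F) = 2735
  2735*16 + 15 (F) = 43775
  43775*16 + 0 = 700400
  700400*16 + 0 = 11206400
  11206400*16 + 0 = 179302400
  179302400*16 + 0 = 2868838400
Decimal = 2868838400

2868838400


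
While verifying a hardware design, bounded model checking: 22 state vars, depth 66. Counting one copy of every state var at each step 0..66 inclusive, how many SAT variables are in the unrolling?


BMC unrolls to depth k, creating one copy of each state var for steps 0..k.
Step count = 66 + 1 = 67 (steps 0 through 66)
Vars per step = 22
Total = 22 * 67 = 1474

1474


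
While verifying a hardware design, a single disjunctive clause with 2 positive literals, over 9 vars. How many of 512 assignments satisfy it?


Step 1: Total=2^9=512
Step 2: Unsat when all 2 false: 2^7=128
Step 3: Sat=512-128=384

384


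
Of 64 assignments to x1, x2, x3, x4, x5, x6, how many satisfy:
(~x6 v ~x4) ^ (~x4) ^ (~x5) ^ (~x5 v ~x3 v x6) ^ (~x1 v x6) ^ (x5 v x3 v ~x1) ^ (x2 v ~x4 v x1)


CNF with 7 clauses over 6 vars (64 assignments).
An assignment satisfies CNF iff every clause has >=1 true literal.
Check each row (bits = x1,x2,x3,x4,x5,x6; clause T/F shown):
  row 0 [000000]: clauses=TTTTTTT -> 1
  row 1 [000001]: clauses=TTTTTTT -> 1
  row 2 [000010]: clauses=TTFTTTT -> 0
  row 3 [000011]: clauses=TTFTTTT -> 0
  row 4 [000100]: clauses=TFTTTTF -> 0
  (every remaining row is evaluated the same way; all 64 results are listed next)
Full result column, 8 rows per line (x1,x2,x3 fixed per line; x4,x5,x6 runs 000..111 left to right):
  rows 0-7 [x1,x2,x3=000]: 11000000  (ones: 2)
  rows 8-15 [x1,x2,x3=001]: 11000000  (ones: 2)
  rows 16-23 [x1,x2,x3=010]: 11000000  (ones: 2)
  rows 24-31 [x1,x2,x3=011]: 11000000  (ones: 2)
  rows 32-39 [x1,x2,x3=100]: 00000000  (ones: 0)
  rows 40-47 [x1,x2,x3=101]: 01000000  (ones: 1)
  rows 48-55 [x1,x2,x3=110]: 00000000  (ones: 0)
  rows 56-63 [x1,x2,x3=111]: 01000000  (ones: 1)
Satisfying assignments = 2+2+2+2+0+1+0+1 = 10

10


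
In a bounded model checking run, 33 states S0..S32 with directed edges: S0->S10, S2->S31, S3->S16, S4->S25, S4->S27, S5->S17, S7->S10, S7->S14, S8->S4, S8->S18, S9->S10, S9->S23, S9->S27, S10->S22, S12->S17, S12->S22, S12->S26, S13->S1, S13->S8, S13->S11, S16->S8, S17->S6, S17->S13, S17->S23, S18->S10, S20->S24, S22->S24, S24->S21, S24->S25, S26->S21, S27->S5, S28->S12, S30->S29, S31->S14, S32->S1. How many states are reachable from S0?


BFS from S0:
  layer 0: {S0}
  layer 1: {S10}
  layer 2: {S22}
  layer 3: {S24}
  layer 4: {S21, S25}
Reachable set: {S0, S10, S21, S22, S24, S25}
Count = 6

6


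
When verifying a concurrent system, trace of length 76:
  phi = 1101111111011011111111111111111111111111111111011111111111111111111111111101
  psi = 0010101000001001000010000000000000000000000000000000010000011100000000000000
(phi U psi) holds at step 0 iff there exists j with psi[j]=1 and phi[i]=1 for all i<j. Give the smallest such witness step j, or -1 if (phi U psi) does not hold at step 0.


(phi U psi) at 0: need smallest j with psi[j]=1 and phi[i]=1 for all i in [0,j).
Scan from step 0:
  step 0: phi=1, psi=0 -> continue
  step 1: phi=1, psi=0 -> continue
  step 2: psi=1 and phi held for [0,2) -> witness found
Witness step = 2

2


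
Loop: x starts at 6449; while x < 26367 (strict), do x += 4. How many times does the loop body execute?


Step 1: x goes from 6449 toward 26367 by 4; the body runs while x<26367, so iterations = ceil((bound-start)/step)
Step 2: Distance=19918
Step 3: ceil(19918/4)=4980

4980


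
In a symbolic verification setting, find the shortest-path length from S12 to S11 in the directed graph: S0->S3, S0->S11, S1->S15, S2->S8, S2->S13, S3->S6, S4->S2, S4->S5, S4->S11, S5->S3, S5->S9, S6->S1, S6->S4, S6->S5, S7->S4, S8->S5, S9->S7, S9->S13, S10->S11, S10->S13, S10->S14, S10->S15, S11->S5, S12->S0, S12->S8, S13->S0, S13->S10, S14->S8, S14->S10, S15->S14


BFS layer-by-layer from S12:
  dist 0: {S12}
  dist 1: {S0, S8}
  dist 2: {S3, S5, S11}
  -> S11 reached at distance 2
Shortest path length = 2

2


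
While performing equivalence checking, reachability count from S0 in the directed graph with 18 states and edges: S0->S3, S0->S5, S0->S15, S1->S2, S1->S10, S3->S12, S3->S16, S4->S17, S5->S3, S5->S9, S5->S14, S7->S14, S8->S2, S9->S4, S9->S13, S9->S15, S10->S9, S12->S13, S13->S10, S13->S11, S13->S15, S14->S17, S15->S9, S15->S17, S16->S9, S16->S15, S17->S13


BFS from S0:
  layer 0: {S0}
  layer 1: {S3, S5, S15}
  layer 2: {S9, S12, S14, S16, S17}
  layer 3: {S4, S13}
  layer 4: {S10, S11}
Reachable set: {S0, S3, S4, S5, S9, S10, S11, S12, S13, S14, S15, S16, S17}
Count = 13

13


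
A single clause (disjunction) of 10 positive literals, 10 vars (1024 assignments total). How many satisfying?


Step 1: Total=2^10=1024
Step 2: Unsat when all 10 false: 2^0=1
Step 3: Sat=1024-1=1023

1023


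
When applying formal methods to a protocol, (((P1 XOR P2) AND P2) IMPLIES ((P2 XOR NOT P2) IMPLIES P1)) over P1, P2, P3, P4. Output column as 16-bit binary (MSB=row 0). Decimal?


Formula: (((P1 XOR P2) AND P2) IMPLIES ((P2 XOR NOT P2) IMPLIES P1)) over P1, P2, P3, P4 (16 rows)
Evaluate each row (bits = P1,P2,P3,P4, MSB first):
  row 0 [0000]: (((0 XOR 0) AND 0) IMPLIES ((0 XOR NOT 0) IMPLIES 0)) -> 1
  row 1 [0001]: (((0 XOR 0) AND 0) IMPLIES ((0 XOR NOT 0) IMPLIES 0)) -> 1
  row 2 [0010]: (((0 XOR 0) AND 0) IMPLIES ((0 XOR NOT 0) IMPLIES 0)) -> 1
  row 3 [0011]: (((0 XOR 0) AND 0) IMPLIES ((0 XOR NOT 0) IMPLIES 0)) -> 1
  row 4 [0100]: (((0 XOR 1) AND 1) IMPLIES ((1 XOR NOT 1) IMPLIES 0)) -> 0
  row 5 [0101]: (((0 XOR 1) AND 1) IMPLIES ((1 XOR NOT 1) IMPLIES 0)) -> 0
  row 6 [0110]: (((0 XOR 1) AND 1) IMPLIES ((1 XOR NOT 1) IMPLIES 0)) -> 0
  row 7 [0111]: (((0 XOR 1) AND 1) IMPLIES ((1 XOR NOT 1) IMPLIES 0)) -> 0
  row 8 [1000]: (((1 XOR 0) AND 0) IMPLIES ((0 XOR NOT 0) IMPLIES 1)) -> 1
  row 9 [1001]: (((1 XOR 0) AND 0) IMPLIES ((0 XOR NOT 0) IMPLIES 1)) -> 1
  row 10 [1010]: (((1 XOR 0) AND 0) IMPLIES ((0 XOR NOT 0) IMPLIES 1)) -> 1
  row 11 [1011]: (((1 XOR 0) AND 0) IMPLIES ((0 XOR NOT 0) IMPLIES 1)) -> 1
  row 12 [1100]: (((1 XOR 1) AND 1) IMPLIES ((1 XOR NOT 1) IMPLIES 1)) -> 1
  row 13 [1101]: (((1 XOR 1) AND 1) IMPLIES ((1 XOR NOT 1) IMPLIES 1)) -> 1
  row 14 [1110]: (((1 XOR 1) AND 1) IMPLIES ((1 XOR NOT 1) IMPLIES 1)) -> 1
  row 15 [1111]: (((1 XOR 1) AND 1) IMPLIES ((1 XOR NOT 1) IMPLIES 1)) -> 1
Full result column, 4 rows per line (P1,P2 fixed per line; P3,P4 runs 00..11 left to right):
  rows 0-3 [P1,P2=00]: 1111  = hex F
  rows 4-7 [P1,P2=01]: 0000  = hex 0
  rows 8-11 [P1,P2=10]: 1111  = hex F
  rows 12-15 [P1,P2=11]: 1111  = hex F
Output column (row 0 .. row 15) = 1111000011111111
Output column grouped in 4s = 1111 0000 1111 1111 = 0xF0FF
Convert to decimal digit by digit (value = value*16 + digit):
  F -> 15
  15*16 + 0 = 240
  240*16 + 15 (F) = 3855
  3855*16 + 15 (F) = 61695
Decimal = 61695

61695


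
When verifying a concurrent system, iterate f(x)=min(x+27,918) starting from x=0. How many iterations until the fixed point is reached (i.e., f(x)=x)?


Step 1: x=0, cap=918, increment=27
Step 2: x grows by 27 each step until capped at 918; fixed point is x=918
Step 3: iterations = ceil(918/27) = 34

34


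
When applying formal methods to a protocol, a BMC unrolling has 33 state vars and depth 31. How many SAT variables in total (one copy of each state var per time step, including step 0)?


BMC unrolls to depth k, creating one copy of each state var for steps 0..k.
Step count = 31 + 1 = 32 (steps 0 through 31)
Vars per step = 33
Total = 33 * 32 = 1056

1056


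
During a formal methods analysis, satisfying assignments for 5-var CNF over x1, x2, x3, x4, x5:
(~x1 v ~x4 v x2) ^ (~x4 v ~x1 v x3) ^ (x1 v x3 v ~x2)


CNF with 3 clauses over 5 vars (32 assignments).
An assignment satisfies CNF iff every clause has >=1 true literal.
Check each row (bits = x1,x2,x3,x4,x5; clause T/F shown):
  row 0 [00000]: clauses=TTT -> 1
  row 1 [00001]: clauses=TTT -> 1
  row 2 [00010]: clauses=TTT -> 1
  row 3 [00011]: clauses=TTT -> 1
  row 4 [00100]: clauses=TTT -> 1
  row 5 [00101]: clauses=TTT -> 1
  row 6 [00110]: clauses=TTT -> 1
  row 7 [00111]: clauses=TTT -> 1
  row 8 [01000]: clauses=TTF -> 0
  row 9 [01001]: clauses=TTF -> 0
  row 10 [01010]: clauses=TTF -> 0
  row 11 [01011]: clauses=TTF -> 0
  row 12 [01100]: clauses=TTT -> 1
  row 13 [01101]: clauses=TTT -> 1
  row 14 [01110]: clauses=TTT -> 1
  row 15 [01111]: clauses=TTT -> 1
  row 16 [10000]: clauses=TTT -> 1
  row 17 [10001]: clauses=TTT -> 1
  row 18 [10010]: clauses=FFT -> 0
  row 19 [10011]: clauses=FFT -> 0
  row 20 [10100]: clauses=TTT -> 1
  row 21 [10101]: clauses=TTT -> 1
  row 22 [10110]: clauses=FTT -> 0
  row 23 [10111]: clauses=FTT -> 0
  row 24 [11000]: clauses=TTT -> 1
  row 25 [11001]: clauses=TTT -> 1
  row 26 [11010]: clauses=TFT -> 0
  row 27 [11011]: clauses=TFT -> 0
  row 28 [11100]: clauses=TTT -> 1
  row 29 [11101]: clauses=TTT -> 1
  row 30 [11110]: clauses=TTT -> 1
  row 31 [11111]: clauses=TTT -> 1
Full result column, 8 rows per line (x1,x2 fixed per line; x3,x4,x5 runs 000..111 left to right):
  rows 0-7 [x1,x2=00]: 11111111  (ones: 8)
  rows 8-15 [x1,x2=01]: 00001111  (ones: 4)
  rows 16-23 [x1,x2=10]: 11001100  (ones: 4)
  rows 24-31 [x1,x2=11]: 11001111  (ones: 6)
Satisfying assignments = 8+4+4+6 = 22

22


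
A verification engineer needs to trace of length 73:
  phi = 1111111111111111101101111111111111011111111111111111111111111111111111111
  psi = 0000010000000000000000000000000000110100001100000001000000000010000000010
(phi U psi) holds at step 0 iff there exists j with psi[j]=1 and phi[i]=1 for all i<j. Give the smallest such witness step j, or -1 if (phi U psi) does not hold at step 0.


(phi U psi) at 0: need smallest j with psi[j]=1 and phi[i]=1 for all i in [0,j).
Scan from step 0:
  step 0: phi=1, psi=0 -> continue
  step 1: phi=1, psi=0 -> continue
  step 2: phi=1, psi=0 -> continue
  step 3: phi=1, psi=0 -> continue
  step 5: psi=1 and phi held for [0,5) -> witness found
Witness step = 5

5


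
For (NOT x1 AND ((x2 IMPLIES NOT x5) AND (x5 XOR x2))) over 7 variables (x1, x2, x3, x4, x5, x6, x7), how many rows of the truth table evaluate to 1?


Formula: (NOT x1 AND ((x2 IMPLIES NOT x5) AND (x5 XOR x2))) over 7 vars (128 rows)
Evaluate each row (x1, x2, x3, x4, x5, x6, x7 as bits, MSB first):
  row 0 [0000000]: (NOT 0 AND ((0 IMPLIES NOT 0) AND (0 XOR 0))) -> 0
  row 1 [0000001]: (NOT 0 AND ((0 IMPLIES NOT 0) AND (0 XOR 0))) -> 0
  row 2 [0000010]: (NOT 0 AND ((0 IMPLIES NOT 0) AND (0 XOR 0))) -> 0
  row 3 [0000011]: (NOT 0 AND ((0 IMPLIES NOT 0) AND (0 XOR 0))) -> 0
  row 4 [0000100]: (NOT 0 AND ((0 IMPLIES NOT 1) AND (1 XOR 0))) -> 1
  (every remaining row is evaluated the same way; all 128 results are listed next)
Full result column, 8 rows per line (x1,x2,x3,x4 fixed per line; x5,x6,x7 runs 000..111 left to right):
  rows 0-7 [x1,x2,x3,x4=0000]: 00001111  (ones: 4)
  rows 8-15 [x1,x2,x3,x4=0001]: 00001111  (ones: 4)
  rows 16-23 [x1,x2,x3,x4=0010]: 00001111  (ones: 4)
  rows 24-31 [x1,x2,x3,x4=0011]: 00001111  (ones: 4)
  rows 32-39 [x1,x2,x3,x4=0100]: 11110000  (ones: 4)
  rows 40-47 [x1,x2,x3,x4=0101]: 11110000  (ones: 4)
  rows 48-55 [x1,x2,x3,x4=0110]: 11110000  (ones: 4)
  rows 56-63 [x1,x2,x3,x4=0111]: 11110000  (ones: 4)
  rows 64-71 [x1,x2,x3,x4=1000]: 00000000  (ones: 0)
  rows 72-79 [x1,x2,x3,x4=1001]: 00000000  (ones: 0)
  rows 80-87 [x1,x2,x3,x4=1010]: 00000000  (ones: 0)
  rows 88-95 [x1,x2,x3,x4=1011]: 00000000  (ones: 0)
  rows 96-103 [x1,x2,x3,x4=1100]: 00000000  (ones: 0)
  rows 104-111 [x1,x2,x3,x4=1101]: 00000000  (ones: 0)
  rows 112-119 [x1,x2,x3,x4=1110]: 00000000  (ones: 0)
  rows 120-127 [x1,x2,x3,x4=1111]: 00000000  (ones: 0)
Count of 1-rows = 4+4+4+4+4+4+4+4+0+0+0+0+0+0+0+0 = 32

32


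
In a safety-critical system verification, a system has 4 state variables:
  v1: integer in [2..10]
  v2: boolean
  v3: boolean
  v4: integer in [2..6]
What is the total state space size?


State space = product of domain sizes of all variables.
Domain sizes:
  v1 (integer in [2..10]): 9
  v2 (boolean): 2
  v3 (boolean): 2
  v4 (integer in [2..6]): 5
Product = 9 * 2 * 2 * 5 = 180

180


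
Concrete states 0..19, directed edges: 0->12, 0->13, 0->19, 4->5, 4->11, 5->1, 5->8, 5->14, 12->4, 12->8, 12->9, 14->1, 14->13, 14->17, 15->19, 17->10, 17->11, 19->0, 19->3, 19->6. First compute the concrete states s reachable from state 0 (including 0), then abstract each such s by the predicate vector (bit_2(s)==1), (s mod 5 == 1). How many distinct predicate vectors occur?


BFS from 0:
Concrete reachable: {0, 1, 3, 4, 5, 6, 8, 9, 10, 11, 12, 13, 14, 17, 19}
Abstract via predicates (bit_2(s)==1), (s mod 5 == 1):
  (0,0) <- {0, 3, 8, 9, 10, 17, 19}
  (0,1) <- {1, 11}
  (1,0) <- {4, 5, 12, 13, 14}
  (1,1) <- {6}
Distinct abstract states = 4

4


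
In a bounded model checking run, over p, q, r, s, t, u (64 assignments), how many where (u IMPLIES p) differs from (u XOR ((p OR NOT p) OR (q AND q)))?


F1 = (u IMPLIES p)
F2 = (u XOR ((p OR NOT p) OR (q AND q)))
Evaluate both on each of 64 rows (bits = p,q,r,s,t,u):
  row 0 [000000]: F1=1 F2=1 -> 0
  row 1 [000001]: F1=0 F2=0 -> 0
  row 2 [000010]: F1=1 F2=1 -> 0
  row 3 [000011]: F1=0 F2=0 -> 0
  row 4 [000100]: F1=1 F2=1 -> 0
  (every remaining row is evaluated the same way; all 64 results are listed next)
Full result column, 8 rows per line (p,q,r fixed per line; s,t,u runs 000..111 left to right):
  rows 0-7 [p,q,r=000]: 00000000  (ones: 0)
  rows 8-15 [p,q,r=001]: 00000000  (ones: 0)
  rows 16-23 [p,q,r=010]: 00000000  (ones: 0)
  rows 24-31 [p,q,r=011]: 00000000  (ones: 0)
  rows 32-39 [p,q,r=100]: 01010101  (ones: 4)
  rows 40-47 [p,q,r=101]: 01010101  (ones: 4)
  rows 48-55 [p,q,r=110]: 01010101  (ones: 4)
  rows 56-63 [p,q,r=111]: 01010101  (ones: 4)
Disagreements = 0+0+0+0+4+4+4+4 = 16

16


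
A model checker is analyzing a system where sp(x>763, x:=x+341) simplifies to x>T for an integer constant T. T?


Formula: sp(P, x:=E) = exists old_x. (x = E[old_x/x]) AND P[old_x/x] (old_x is the value of x before the assignment; eliminate old_x by solving x = E[old_x/x] for old_x)
Step 1: Precondition P: x>763, i.e. old_x > 763
Step 2: Assignment gives x = old_x + 341, so old_x = x - 341
Step 3: Substitute into P: x - 341 > 763
Step 4: Simplify: x > 763+341 = 1104

1104


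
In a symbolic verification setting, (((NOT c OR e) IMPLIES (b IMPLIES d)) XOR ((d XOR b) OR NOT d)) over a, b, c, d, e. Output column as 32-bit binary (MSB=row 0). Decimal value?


Formula: (((NOT c OR e) IMPLIES (b IMPLIES d)) XOR ((d XOR b) OR NOT d)) over a, b, c, d, e (32 rows)
Evaluate each row (bits = a,b,c,d,e, MSB first):
  row 0 [00000]: (((NOT 0 OR 0) IMPLIES (0 IMPLIES 0)) XOR ((0 XOR 0) OR NOT 0)) -> 0
  row 1 [00001]: (((NOT 0 OR 1) IMPLIES (0 IMPLIES 0)) XOR ((0 XOR 0) OR NOT 0)) -> 0
  row 2 [00010]: (((NOT 0 OR 0) IMPLIES (0 IMPLIES 1)) XOR ((1 XOR 0) OR NOT 1)) -> 0
  row 3 [00011]: (((NOT 0 OR 1) IMPLIES (0 IMPLIES 1)) XOR ((1 XOR 0) OR NOT 1)) -> 0
  row 4 [00100]: (((NOT 1 OR 0) IMPLIES (0 IMPLIES 0)) XOR ((0 XOR 0) OR NOT 0)) -> 0
  row 5 [00101]: (((NOT 1 OR 1) IMPLIES (0 IMPLIES 0)) XOR ((0 XOR 0) OR NOT 0)) -> 0
  row 6 [00110]: (((NOT 1 OR 0) IMPLIES (0 IMPLIES 1)) XOR ((1 XOR 0) OR NOT 1)) -> 0
  row 7 [00111]: (((NOT 1 OR 1) IMPLIES (0 IMPLIES 1)) XOR ((1 XOR 0) OR NOT 1)) -> 0
  row 8 [01000]: (((NOT 0 OR 0) IMPLIES (1 IMPLIES 0)) XOR ((0 XOR 1) OR NOT 0)) -> 1
  row 9 [01001]: (((NOT 0 OR 1) IMPLIES (1 IMPLIES 0)) XOR ((0 XOR 1) OR NOT 0)) -> 1
  row 10 [01010]: (((NOT 0 OR 0) IMPLIES (1 IMPLIES 1)) XOR ((1 XOR 1) OR NOT 1)) -> 1
  row 11 [01011]: (((NOT 0 OR 1) IMPLIES (1 IMPLIES 1)) XOR ((1 XOR 1) OR NOT 1)) -> 1
  row 12 [01100]: (((NOT 1 OR 0) IMPLIES (1 IMPLIES 0)) XOR ((0 XOR 1) OR NOT 0)) -> 0
  row 13 [01101]: (((NOT 1 OR 1) IMPLIES (1 IMPLIES 0)) XOR ((0 XOR 1) OR NOT 0)) -> 1
  row 14 [01110]: (((NOT 1 OR 0) IMPLIES (1 IMPLIES 1)) XOR ((1 XOR 1) OR NOT 1)) -> 1
  row 15 [01111]: (((NOT 1 OR 1) IMPLIES (1 IMPLIES 1)) XOR ((1 XOR 1) OR NOT 1)) -> 1
  row 16 [10000]: (((NOT 0 OR 0) IMPLIES (0 IMPLIES 0)) XOR ((0 XOR 0) OR NOT 0)) -> 0
  row 17 [10001]: (((NOT 0 OR 1) IMPLIES (0 IMPLIES 0)) XOR ((0 XOR 0) OR NOT 0)) -> 0
  row 18 [10010]: (((NOT 0 OR 0) IMPLIES (0 IMPLIES 1)) XOR ((1 XOR 0) OR NOT 1)) -> 0
  row 19 [10011]: (((NOT 0 OR 1) IMPLIES (0 IMPLIES 1)) XOR ((1 XOR 0) OR NOT 1)) -> 0
  row 20 [10100]: (((NOT 1 OR 0) IMPLIES (0 IMPLIES 0)) XOR ((0 XOR 0) OR NOT 0)) -> 0
  row 21 [10101]: (((NOT 1 OR 1) IMPLIES (0 IMPLIES 0)) XOR ((0 XOR 0) OR NOT 0)) -> 0
  row 22 [10110]: (((NOT 1 OR 0) IMPLIES (0 IMPLIES 1)) XOR ((1 XOR 0) OR NOT 1)) -> 0
  row 23 [10111]: (((NOT 1 OR 1) IMPLIES (0 IMPLIES 1)) XOR ((1 XOR 0) OR NOT 1)) -> 0
  row 24 [11000]: (((NOT 0 OR 0) IMPLIES (1 IMPLIES 0)) XOR ((0 XOR 1) OR NOT 0)) -> 1
  row 25 [11001]: (((NOT 0 OR 1) IMPLIES (1 IMPLIES 0)) XOR ((0 XOR 1) OR NOT 0)) -> 1
  row 26 [11010]: (((NOT 0 OR 0) IMPLIES (1 IMPLIES 1)) XOR ((1 XOR 1) OR NOT 1)) -> 1
  row 27 [11011]: (((NOT 0 OR 1) IMPLIES (1 IMPLIES 1)) XOR ((1 XOR 1) OR NOT 1)) -> 1
  row 28 [11100]: (((NOT 1 OR 0) IMPLIES (1 IMPLIES 0)) XOR ((0 XOR 1) OR NOT 0)) -> 0
  row 29 [11101]: (((NOT 1 OR 1) IMPLIES (1 IMPLIES 0)) XOR ((0 XOR 1) OR NOT 0)) -> 1
  row 30 [11110]: (((NOT 1 OR 0) IMPLIES (1 IMPLIES 1)) XOR ((1 XOR 1) OR NOT 1)) -> 1
  row 31 [11111]: (((NOT 1 OR 1) IMPLIES (1 IMPLIES 1)) XOR ((1 XOR 1) OR NOT 1)) -> 1
Full result column, 4 rows per line (a,b,c fixed per line; d,e runs 00..11 left to right):
  rows 0-3 [a,b,c=000]: 0000  = hex 0
  rows 4-7 [a,b,c=001]: 0000  = hex 0
  rows 8-11 [a,b,c=010]: 1111  = hex F
  rows 12-15 [a,b,c=011]: 0111  = hex 7
  rows 16-19 [a,b,c=100]: 0000  = hex 0
  rows 20-23 [a,b,c=101]: 0000  = hex 0
  rows 24-27 [a,b,c=110]: 1111  = hex F
  rows 28-31 [a,b,c=111]: 0111  = hex 7
Output column (row 0 .. row 31) = 00000000111101110000000011110111
Output column grouped in 4s = 0000 0000 1111 0111 0000 0000 1111 0111 = 0x00F700F7
Convert to decimal digit by digit (value = value*16 + digit):
  0 -> 0
  0*16 + 0 = 0
  0*16 + 15 (F) = 15
  15*16 + 7 = 247
  247*16 + 0 = 3952
  3952*16 + 0 = 63232
  63232*16 + 15 (F) = 1011727
  1011727*16 + 7 = 16187639
Decimal = 16187639

16187639


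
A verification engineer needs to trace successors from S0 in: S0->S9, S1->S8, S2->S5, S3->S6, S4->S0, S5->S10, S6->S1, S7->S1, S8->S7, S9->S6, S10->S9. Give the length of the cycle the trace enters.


Trace from S0 until a state repeats:
  S0 -> S9 -> S6 -> S1 -> S8 -> S7 -> S1
S1 first seen at step 3, revisited at step 6.
Cycle length = 6 - 3 = 3

3


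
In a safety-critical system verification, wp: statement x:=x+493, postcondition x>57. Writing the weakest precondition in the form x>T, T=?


Formula: wp(x:=E, P) = P[E/x] (substitute E for x in postcondition)
Step 1: Postcondition: x>57
Step 2: Substitute x+493 for x: x+493>57
Step 3: Solve for x: x > 57-493 = -436

-436


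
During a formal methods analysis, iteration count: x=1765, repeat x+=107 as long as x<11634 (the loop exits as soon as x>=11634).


Step 1: x goes from 1765 toward 11634 by 107; the body runs while x<11634, so iterations = ceil((bound-start)/step)
Step 2: Distance=9869
Step 3: ceil(9869/107)=93

93


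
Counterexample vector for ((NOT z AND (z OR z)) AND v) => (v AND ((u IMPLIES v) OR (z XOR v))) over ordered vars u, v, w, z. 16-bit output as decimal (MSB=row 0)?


F1 = ((NOT z AND (z OR z)) AND v)
F2 = (v AND ((u IMPLIES v) OR (z XOR v)))
Counterexample to F1=>F2 is where F1=1 and F2=0.
Evaluate each row (bits = u,v,w,z, MSB first):
  row 0 [0000]: F1=0 F2=0 -> F1&~F2 -> 0
  row 1 [0001]: F1=0 F2=0 -> F1&~F2 -> 0
  row 2 [0010]: F1=0 F2=0 -> F1&~F2 -> 0
  row 3 [0011]: F1=0 F2=0 -> F1&~F2 -> 0
  row 4 [0100]: F1=0 F2=1 -> F1&~F2 -> 0
  row 5 [0101]: F1=0 F2=1 -> F1&~F2 -> 0
  row 6 [0110]: F1=0 F2=1 -> F1&~F2 -> 0
  row 7 [0111]: F1=0 F2=1 -> F1&~F2 -> 0
  row 8 [1000]: F1=0 F2=0 -> F1&~F2 -> 0
  row 9 [1001]: F1=0 F2=0 -> F1&~F2 -> 0
  row 10 [1010]: F1=0 F2=0 -> F1&~F2 -> 0
  row 11 [1011]: F1=0 F2=0 -> F1&~F2 -> 0
  row 12 [1100]: F1=0 F2=1 -> F1&~F2 -> 0
  row 13 [1101]: F1=0 F2=1 -> F1&~F2 -> 0
  row 14 [1110]: F1=0 F2=1 -> F1&~F2 -> 0
  row 15 [1111]: F1=0 F2=1 -> F1&~F2 -> 0
Full result column, 4 rows per line (u,v fixed per line; w,z runs 00..11 left to right):
  rows 0-3 [u,v=00]: 0000  = hex 0
  rows 4-7 [u,v=01]: 0000  = hex 0
  rows 8-11 [u,v=10]: 0000  = hex 0
  rows 12-15 [u,v=11]: 0000  = hex 0
Counterexample vector (row 0 .. row 15) = 0000000000000000
Output column grouped in 4s = 0000 0000 0000 0000 = 0x0000
Convert to decimal digit by digit (value = value*16 + digit):
  0 -> 0
  0*16 + 0 = 0
  0*16 + 0 = 0
  0*16 + 0 = 0
Decimal = 0

0


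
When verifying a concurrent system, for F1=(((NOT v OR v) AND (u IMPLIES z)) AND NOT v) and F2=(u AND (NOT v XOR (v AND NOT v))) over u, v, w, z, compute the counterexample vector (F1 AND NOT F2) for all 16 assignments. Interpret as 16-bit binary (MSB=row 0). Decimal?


F1 = (((NOT v OR v) AND (u IMPLIES z)) AND NOT v)
F2 = (u AND (NOT v XOR (v AND NOT v)))
Counterexample to F1=>F2 is where F1=1 and F2=0.
Evaluate each row (bits = u,v,w,z, MSB first):
  row 0 [0000]: F1=1 F2=0 -> F1&~F2 -> 1
  row 1 [0001]: F1=1 F2=0 -> F1&~F2 -> 1
  row 2 [0010]: F1=1 F2=0 -> F1&~F2 -> 1
  row 3 [0011]: F1=1 F2=0 -> F1&~F2 -> 1
  row 4 [0100]: F1=0 F2=0 -> F1&~F2 -> 0
  row 5 [0101]: F1=0 F2=0 -> F1&~F2 -> 0
  row 6 [0110]: F1=0 F2=0 -> F1&~F2 -> 0
  row 7 [0111]: F1=0 F2=0 -> F1&~F2 -> 0
  row 8 [1000]: F1=0 F2=1 -> F1&~F2 -> 0
  row 9 [1001]: F1=1 F2=1 -> F1&~F2 -> 0
  row 10 [1010]: F1=0 F2=1 -> F1&~F2 -> 0
  row 11 [1011]: F1=1 F2=1 -> F1&~F2 -> 0
  row 12 [1100]: F1=0 F2=0 -> F1&~F2 -> 0
  row 13 [1101]: F1=0 F2=0 -> F1&~F2 -> 0
  row 14 [1110]: F1=0 F2=0 -> F1&~F2 -> 0
  row 15 [1111]: F1=0 F2=0 -> F1&~F2 -> 0
Full result column, 4 rows per line (u,v fixed per line; w,z runs 00..11 left to right):
  rows 0-3 [u,v=00]: 1111  = hex F
  rows 4-7 [u,v=01]: 0000  = hex 0
  rows 8-11 [u,v=10]: 0000  = hex 0
  rows 12-15 [u,v=11]: 0000  = hex 0
Counterexample vector (row 0 .. row 15) = 1111000000000000
Output column grouped in 4s = 1111 0000 0000 0000 = 0xF000
Convert to decimal digit by digit (value = value*16 + digit):
  F -> 15
  15*16 + 0 = 240
  240*16 + 0 = 3840
  3840*16 + 0 = 61440
Decimal = 61440

61440


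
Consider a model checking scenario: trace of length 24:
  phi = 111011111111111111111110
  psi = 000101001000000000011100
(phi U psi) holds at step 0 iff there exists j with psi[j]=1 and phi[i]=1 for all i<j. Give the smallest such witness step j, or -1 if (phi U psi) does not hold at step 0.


(phi U psi) at 0: need smallest j with psi[j]=1 and phi[i]=1 for all i in [0,j).
Scan from step 0:
  step 0: phi=1, psi=0 -> continue
  step 1: phi=1, psi=0 -> continue
  step 2: phi=1, psi=0 -> continue
  step 3: psi=1 and phi held for [0,3) -> witness found
Witness step = 3

3


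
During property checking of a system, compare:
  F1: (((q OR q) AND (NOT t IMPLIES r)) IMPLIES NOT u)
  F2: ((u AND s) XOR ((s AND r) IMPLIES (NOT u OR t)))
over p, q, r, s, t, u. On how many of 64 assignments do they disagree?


F1 = (((q OR q) AND (NOT t IMPLIES r)) IMPLIES NOT u)
F2 = ((u AND s) XOR ((s AND r) IMPLIES (NOT u OR t)))
Evaluate both on each of 64 rows (bits = p,q,r,s,t,u):
  row 0 [000000]: F1=1 F2=1 -> 0
  row 1 [000001]: F1=1 F2=1 -> 0
  row 2 [000010]: F1=1 F2=1 -> 0
  row 3 [000011]: F1=1 F2=1 -> 0
  row 4 [000100]: F1=1 F2=1 -> 0
  (every remaining row is evaluated the same way; all 64 results are listed next)
Full result column, 8 rows per line (p,q,r fixed per line; s,t,u runs 000..111 left to right):
  rows 0-7 [p,q,r=000]: 00000101  (ones: 2)
  rows 8-15 [p,q,r=001]: 00000001  (ones: 1)
  rows 16-23 [p,q,r=010]: 00010100  (ones: 2)
  rows 24-31 [p,q,r=011]: 01010100  (ones: 3)
  rows 32-39 [p,q,r=100]: 00000101  (ones: 2)
  rows 40-47 [p,q,r=101]: 00000001  (ones: 1)
  rows 48-55 [p,q,r=110]: 00010100  (ones: 2)
  rows 56-63 [p,q,r=111]: 01010100  (ones: 3)
Disagreements = 2+1+2+3+2+1+2+3 = 16

16


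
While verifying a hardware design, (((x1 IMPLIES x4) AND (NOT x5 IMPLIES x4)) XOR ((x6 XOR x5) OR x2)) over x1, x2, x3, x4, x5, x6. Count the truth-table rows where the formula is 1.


Formula: (((x1 IMPLIES x4) AND (NOT x5 IMPLIES x4)) XOR ((x6 XOR x5) OR x2)) over 6 vars (64 rows)
Evaluate each row (x1, x2, x3, x4, x5, x6 as bits, MSB first):
  row 0 [000000]: (((0 IMPLIES 0) AND (NOT 0 IMPLIES 0)) XOR ((0 XOR 0) OR 0)) -> 0
  row 1 [000001]: (((0 IMPLIES 0) AND (NOT 0 IMPLIES 0)) XOR ((1 XOR 0) OR 0)) -> 1
  row 2 [000010]: (((0 IMPLIES 0) AND (NOT 1 IMPLIES 0)) XOR ((0 XOR 1) OR 0)) -> 0
  row 3 [000011]: (((0 IMPLIES 0) AND (NOT 1 IMPLIES 0)) XOR ((1 XOR 1) OR 0)) -> 1
  row 4 [000100]: (((0 IMPLIES 1) AND (NOT 0 IMPLIES 1)) XOR ((0 XOR 0) OR 0)) -> 1
  (every remaining row is evaluated the same way; all 64 results are listed next)
Full result column, 8 rows per line (x1,x2,x3 fixed per line; x4,x5,x6 runs 000..111 left to right):
  rows 0-7 [x1,x2,x3=000]: 01011001  (ones: 4)
  rows 8-15 [x1,x2,x3=001]: 01011001  (ones: 4)
  rows 16-23 [x1,x2,x3=010]: 11000000  (ones: 2)
  rows 24-31 [x1,x2,x3=011]: 11000000  (ones: 2)
  rows 32-39 [x1,x2,x3=100]: 01101001  (ones: 4)
  rows 40-47 [x1,x2,x3=101]: 01101001  (ones: 4)
  rows 48-55 [x1,x2,x3=110]: 11110000  (ones: 4)
  rows 56-63 [x1,x2,x3=111]: 11110000  (ones: 4)
Count of 1-rows = 4+4+2+2+4+4+4+4 = 28

28


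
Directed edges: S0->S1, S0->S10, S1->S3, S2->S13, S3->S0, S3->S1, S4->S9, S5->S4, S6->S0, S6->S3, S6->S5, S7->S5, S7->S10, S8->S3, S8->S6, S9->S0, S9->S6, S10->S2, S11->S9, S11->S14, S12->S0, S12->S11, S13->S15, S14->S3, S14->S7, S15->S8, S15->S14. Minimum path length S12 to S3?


BFS layer-by-layer from S12:
  dist 0: {S12}
  dist 1: {S0, S11}
  dist 2: {S1, S9, S10, S14}
  dist 3: {S2, S3, S6, S7}
  -> S3 reached at distance 3
Shortest path length = 3

3


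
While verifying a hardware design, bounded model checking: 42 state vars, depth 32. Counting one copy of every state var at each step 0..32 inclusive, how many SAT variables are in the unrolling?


BMC unrolls to depth k, creating one copy of each state var for steps 0..k.
Step count = 32 + 1 = 33 (steps 0 through 32)
Vars per step = 42
Total = 42 * 33 = 1386

1386


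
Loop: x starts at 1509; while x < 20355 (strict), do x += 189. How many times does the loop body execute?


Step 1: x goes from 1509 toward 20355 by 189; the body runs while x<20355, so iterations = ceil((bound-start)/step)
Step 2: Distance=18846
Step 3: ceil(18846/189)=100

100


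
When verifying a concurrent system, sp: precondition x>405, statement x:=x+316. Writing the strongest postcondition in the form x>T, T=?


Formula: sp(P, x:=E) = exists old_x. (x = E[old_x/x]) AND P[old_x/x] (old_x is the value of x before the assignment; eliminate old_x by solving x = E[old_x/x] for old_x)
Step 1: Precondition P: x>405, i.e. old_x > 405
Step 2: Assignment gives x = old_x + 316, so old_x = x - 316
Step 3: Substitute into P: x - 316 > 405
Step 4: Simplify: x > 405+316 = 721

721


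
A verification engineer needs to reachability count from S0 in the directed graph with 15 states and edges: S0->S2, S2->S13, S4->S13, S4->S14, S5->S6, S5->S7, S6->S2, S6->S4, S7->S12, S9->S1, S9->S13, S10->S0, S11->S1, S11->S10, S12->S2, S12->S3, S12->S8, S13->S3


BFS from S0:
  layer 0: {S0}
  layer 1: {S2}
  layer 2: {S13}
  layer 3: {S3}
Reachable set: {S0, S2, S3, S13}
Count = 4

4


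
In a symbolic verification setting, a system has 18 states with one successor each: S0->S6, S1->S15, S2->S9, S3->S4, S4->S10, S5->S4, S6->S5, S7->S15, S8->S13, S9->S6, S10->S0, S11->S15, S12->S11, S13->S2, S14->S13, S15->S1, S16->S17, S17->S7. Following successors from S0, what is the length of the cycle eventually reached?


Trace from S0 until a state repeats:
  S0 -> S6 -> S5 -> S4 -> S10 -> S0
S0 first seen at step 0, revisited at step 5.
Cycle length = 5 - 0 = 5

5


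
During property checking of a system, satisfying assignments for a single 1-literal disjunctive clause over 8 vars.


Step 1: Total=2^8=256
Step 2: Unsat when all 1 false: 2^7=128
Step 3: Sat=256-128=128

128


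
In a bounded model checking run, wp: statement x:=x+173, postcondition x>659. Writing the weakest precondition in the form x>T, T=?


Formula: wp(x:=E, P) = P[E/x] (substitute E for x in postcondition)
Step 1: Postcondition: x>659
Step 2: Substitute x+173 for x: x+173>659
Step 3: Solve for x: x > 659-173 = 486

486


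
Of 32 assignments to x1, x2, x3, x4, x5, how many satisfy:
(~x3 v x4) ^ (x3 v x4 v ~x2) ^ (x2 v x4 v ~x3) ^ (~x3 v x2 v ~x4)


CNF with 4 clauses over 5 vars (32 assignments).
An assignment satisfies CNF iff every clause has >=1 true literal.
Check each row (bits = x1,x2,x3,x4,x5; clause T/F shown):
  row 0 [00000]: clauses=TTTT -> 1
  row 1 [00001]: clauses=TTTT -> 1
  row 2 [00010]: clauses=TTTT -> 1
  row 3 [00011]: clauses=TTTT -> 1
  row 4 [00100]: clauses=FTFT -> 0
  row 5 [00101]: clauses=FTFT -> 0
  row 6 [00110]: clauses=TTTF -> 0
  row 7 [00111]: clauses=TTTF -> 0
  row 8 [01000]: clauses=TFTT -> 0
  row 9 [01001]: clauses=TFTT -> 0
  row 10 [01010]: clauses=TTTT -> 1
  row 11 [01011]: clauses=TTTT -> 1
  row 12 [01100]: clauses=FTTT -> 0
  row 13 [01101]: clauses=FTTT -> 0
  row 14 [01110]: clauses=TTTT -> 1
  row 15 [01111]: clauses=TTTT -> 1
  row 16 [10000]: clauses=TTTT -> 1
  row 17 [10001]: clauses=TTTT -> 1
  row 18 [10010]: clauses=TTTT -> 1
  row 19 [10011]: clauses=TTTT -> 1
  row 20 [10100]: clauses=FTFT -> 0
  row 21 [10101]: clauses=FTFT -> 0
  row 22 [10110]: clauses=TTTF -> 0
  row 23 [10111]: clauses=TTTF -> 0
  row 24 [11000]: clauses=TFTT -> 0
  row 25 [11001]: clauses=TFTT -> 0
  row 26 [11010]: clauses=TTTT -> 1
  row 27 [11011]: clauses=TTTT -> 1
  row 28 [11100]: clauses=FTTT -> 0
  row 29 [11101]: clauses=FTTT -> 0
  row 30 [11110]: clauses=TTTT -> 1
  row 31 [11111]: clauses=TTTT -> 1
Full result column, 8 rows per line (x1,x2 fixed per line; x3,x4,x5 runs 000..111 left to right):
  rows 0-7 [x1,x2=00]: 11110000  (ones: 4)
  rows 8-15 [x1,x2=01]: 00110011  (ones: 4)
  rows 16-23 [x1,x2=10]: 11110000  (ones: 4)
  rows 24-31 [x1,x2=11]: 00110011  (ones: 4)
Satisfying assignments = 4+4+4+4 = 16

16


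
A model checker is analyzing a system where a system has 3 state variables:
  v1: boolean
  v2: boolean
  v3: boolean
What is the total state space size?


State space = product of domain sizes of all variables.
Domain sizes:
  v1 (boolean): 2
  v2 (boolean): 2
  v3 (boolean): 2
Product = 2 * 2 * 2 = 8

8


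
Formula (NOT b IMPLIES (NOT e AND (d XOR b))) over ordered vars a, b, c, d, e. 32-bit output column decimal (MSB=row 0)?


Formula: (NOT b IMPLIES (NOT e AND (d XOR b))) over a, b, c, d, e (32 rows)
Evaluate each row (bits = a,b,c,d,e, MSB first):
  row 0 [00000]: (NOT 0 IMPLIES (NOT 0 AND (0 XOR 0))) -> 0
  row 1 [00001]: (NOT 0 IMPLIES (NOT 1 AND (0 XOR 0))) -> 0
  row 2 [00010]: (NOT 0 IMPLIES (NOT 0 AND (1 XOR 0))) -> 1
  row 3 [00011]: (NOT 0 IMPLIES (NOT 1 AND (1 XOR 0))) -> 0
  row 4 [00100]: (NOT 0 IMPLIES (NOT 0 AND (0 XOR 0))) -> 0
  row 5 [00101]: (NOT 0 IMPLIES (NOT 1 AND (0 XOR 0))) -> 0
  row 6 [00110]: (NOT 0 IMPLIES (NOT 0 AND (1 XOR 0))) -> 1
  row 7 [00111]: (NOT 0 IMPLIES (NOT 1 AND (1 XOR 0))) -> 0
  row 8 [01000]: (NOT 1 IMPLIES (NOT 0 AND (0 XOR 1))) -> 1
  row 9 [01001]: (NOT 1 IMPLIES (NOT 1 AND (0 XOR 1))) -> 1
  row 10 [01010]: (NOT 1 IMPLIES (NOT 0 AND (1 XOR 1))) -> 1
  row 11 [01011]: (NOT 1 IMPLIES (NOT 1 AND (1 XOR 1))) -> 1
  row 12 [01100]: (NOT 1 IMPLIES (NOT 0 AND (0 XOR 1))) -> 1
  row 13 [01101]: (NOT 1 IMPLIES (NOT 1 AND (0 XOR 1))) -> 1
  row 14 [01110]: (NOT 1 IMPLIES (NOT 0 AND (1 XOR 1))) -> 1
  row 15 [01111]: (NOT 1 IMPLIES (NOT 1 AND (1 XOR 1))) -> 1
  row 16 [10000]: (NOT 0 IMPLIES (NOT 0 AND (0 XOR 0))) -> 0
  row 17 [10001]: (NOT 0 IMPLIES (NOT 1 AND (0 XOR 0))) -> 0
  row 18 [10010]: (NOT 0 IMPLIES (NOT 0 AND (1 XOR 0))) -> 1
  row 19 [10011]: (NOT 0 IMPLIES (NOT 1 AND (1 XOR 0))) -> 0
  row 20 [10100]: (NOT 0 IMPLIES (NOT 0 AND (0 XOR 0))) -> 0
  row 21 [10101]: (NOT 0 IMPLIES (NOT 1 AND (0 XOR 0))) -> 0
  row 22 [10110]: (NOT 0 IMPLIES (NOT 0 AND (1 XOR 0))) -> 1
  row 23 [10111]: (NOT 0 IMPLIES (NOT 1 AND (1 XOR 0))) -> 0
  row 24 [11000]: (NOT 1 IMPLIES (NOT 0 AND (0 XOR 1))) -> 1
  row 25 [11001]: (NOT 1 IMPLIES (NOT 1 AND (0 XOR 1))) -> 1
  row 26 [11010]: (NOT 1 IMPLIES (NOT 0 AND (1 XOR 1))) -> 1
  row 27 [11011]: (NOT 1 IMPLIES (NOT 1 AND (1 XOR 1))) -> 1
  row 28 [11100]: (NOT 1 IMPLIES (NOT 0 AND (0 XOR 1))) -> 1
  row 29 [11101]: (NOT 1 IMPLIES (NOT 1 AND (0 XOR 1))) -> 1
  row 30 [11110]: (NOT 1 IMPLIES (NOT 0 AND (1 XOR 1))) -> 1
  row 31 [11111]: (NOT 1 IMPLIES (NOT 1 AND (1 XOR 1))) -> 1
Full result column, 4 rows per line (a,b,c fixed per line; d,e runs 00..11 left to right):
  rows 0-3 [a,b,c=000]: 0010  = hex 2
  rows 4-7 [a,b,c=001]: 0010  = hex 2
  rows 8-11 [a,b,c=010]: 1111  = hex F
  rows 12-15 [a,b,c=011]: 1111  = hex F
  rows 16-19 [a,b,c=100]: 0010  = hex 2
  rows 20-23 [a,b,c=101]: 0010  = hex 2
  rows 24-27 [a,b,c=110]: 1111  = hex F
  rows 28-31 [a,b,c=111]: 1111  = hex F
Output column (row 0 .. row 31) = 00100010111111110010001011111111
Output column grouped in 4s = 0010 0010 1111 1111 0010 0010 1111 1111 = 0x22FF22FF
Convert to decimal digit by digit (value = value*16 + digit):
  2 -> 2
  2*16 + 2 = 34
  34*16 + 15 (F) = 559
  559*16 + 15 (F) = 8959
  8959*16 + 2 = 143346
  143346*16 + 2 = 2293538
  2293538*16 + 15 (F) = 36696623
  36696623*16 + 15 (F) = 587145983
Decimal = 587145983

587145983
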